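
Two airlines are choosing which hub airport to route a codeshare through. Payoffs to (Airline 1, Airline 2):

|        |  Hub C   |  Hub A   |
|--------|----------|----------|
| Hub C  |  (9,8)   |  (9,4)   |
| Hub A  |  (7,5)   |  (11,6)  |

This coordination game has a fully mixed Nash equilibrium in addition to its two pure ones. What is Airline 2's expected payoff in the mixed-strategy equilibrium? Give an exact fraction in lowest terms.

Airline 1 mixes with probability p on Hub C, chosen so Airline 2 is indifferent: 8p + 5(1−p) = 4p + 6(1−p) gives p = 1/5.
Airline 2's expected payoff is 8·1/5 + 5·4/5 = 28/5.

28/5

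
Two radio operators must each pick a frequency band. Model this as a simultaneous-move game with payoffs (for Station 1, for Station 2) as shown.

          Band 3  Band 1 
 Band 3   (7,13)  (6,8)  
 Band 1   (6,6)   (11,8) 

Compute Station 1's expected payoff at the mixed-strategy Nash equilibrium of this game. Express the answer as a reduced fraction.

41/6

Station 2 mixes with probability q on Band 3, chosen so Station 1 is indifferent: 7q + 6(1−q) = 6q + 11(1−q) gives q = 5/6.
Station 1's expected payoff (from either row, since indifferent) is 7·5/6 + 6·1/6 = 41/6.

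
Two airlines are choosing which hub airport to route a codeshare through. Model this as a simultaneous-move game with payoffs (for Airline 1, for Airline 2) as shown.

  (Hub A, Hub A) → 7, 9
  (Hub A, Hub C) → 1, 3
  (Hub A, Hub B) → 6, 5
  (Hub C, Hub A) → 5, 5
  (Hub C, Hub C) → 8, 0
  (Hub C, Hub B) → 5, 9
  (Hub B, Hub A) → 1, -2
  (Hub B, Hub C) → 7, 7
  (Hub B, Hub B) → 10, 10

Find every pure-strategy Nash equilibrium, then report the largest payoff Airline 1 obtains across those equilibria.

Both Hub A is a pure NE (Airline 1: 7 ≥ 5; Airline 2: 9 ≥ 5). Airline 1 gets 7.
Both Hub B is a pure NE (Airline 1: 10 ≥ 6; Airline 2: 10 ≥ 7). Airline 1 gets 10.
Every other cell has a profitable deviation for at least one player. Highest of {7, 10} is 10.

10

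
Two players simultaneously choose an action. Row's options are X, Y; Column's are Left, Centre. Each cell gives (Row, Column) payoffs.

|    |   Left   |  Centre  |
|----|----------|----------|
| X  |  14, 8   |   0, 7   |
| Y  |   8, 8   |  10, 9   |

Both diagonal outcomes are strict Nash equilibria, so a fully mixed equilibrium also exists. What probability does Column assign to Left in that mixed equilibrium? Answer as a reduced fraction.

5/8

Column's mix q on Left must make Row indifferent between X and Y.
Row's payoff from X: 14q + 0(1−q). From Y: 8q + 10(1−q).
Set equal: 6q = 10(1−q) → q = 10/16 = 5/8.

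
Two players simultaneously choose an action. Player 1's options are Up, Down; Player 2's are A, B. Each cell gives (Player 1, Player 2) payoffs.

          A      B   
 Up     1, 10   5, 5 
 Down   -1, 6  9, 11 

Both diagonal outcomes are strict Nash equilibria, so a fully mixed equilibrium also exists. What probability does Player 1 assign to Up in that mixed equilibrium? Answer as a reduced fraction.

Player 1's mix p on Up must make Player 2 indifferent between A and B.
Player 2's payoff from A: 10p + 6(1−p). From B: 5p + 11(1−p).
Set equal: 5p = 5(1−p) → p = 5/10 = 1/2.

1/2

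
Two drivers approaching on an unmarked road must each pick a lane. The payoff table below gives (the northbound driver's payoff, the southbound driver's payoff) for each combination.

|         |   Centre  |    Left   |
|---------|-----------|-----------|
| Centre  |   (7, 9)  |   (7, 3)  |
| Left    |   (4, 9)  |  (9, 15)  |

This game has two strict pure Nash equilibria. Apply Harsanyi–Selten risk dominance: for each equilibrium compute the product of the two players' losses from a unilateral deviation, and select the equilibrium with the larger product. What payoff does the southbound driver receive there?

9

At both Centre: the northbound driver loses 7 − 4 = 3 by deviating; the southbound driver loses 9 − 3 = 6. Product = 3·6 = 18.
At both Left: the northbound driver loses 9 − 7 = 2 by deviating; the southbound driver loses 15 − 9 = 6. Product = 2·6 = 12.
18 > 12, so both Centre is risk-dominant. The southbound driver's payoff there is 9.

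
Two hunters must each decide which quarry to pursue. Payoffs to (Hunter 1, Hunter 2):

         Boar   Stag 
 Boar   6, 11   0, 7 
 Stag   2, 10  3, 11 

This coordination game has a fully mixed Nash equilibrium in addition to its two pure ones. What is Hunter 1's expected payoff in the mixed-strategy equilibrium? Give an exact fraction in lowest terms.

Hunter 2 mixes with probability q on Boar, chosen so Hunter 1 is indifferent: 6q + 0(1−q) = 2q + 3(1−q) gives q = 3/7.
Hunter 1's expected payoff (from either row, since indifferent) is 6·3/7 + 0·4/7 = 18/7.

18/7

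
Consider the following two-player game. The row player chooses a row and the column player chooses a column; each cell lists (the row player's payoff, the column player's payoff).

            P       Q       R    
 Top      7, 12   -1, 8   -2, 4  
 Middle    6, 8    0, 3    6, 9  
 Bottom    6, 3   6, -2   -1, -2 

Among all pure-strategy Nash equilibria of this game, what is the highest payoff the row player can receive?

7

(Top, P) is a pure NE (the row player: 7 ≥ 6; the column player: 12 ≥ 8). The row player gets 7.
(Middle, R) is a pure NE (the row player: 6 ≥ -1; the column player: 9 ≥ 8). The row player gets 6.
Every other cell has a profitable deviation for at least one player. Highest of {7, 6} is 7.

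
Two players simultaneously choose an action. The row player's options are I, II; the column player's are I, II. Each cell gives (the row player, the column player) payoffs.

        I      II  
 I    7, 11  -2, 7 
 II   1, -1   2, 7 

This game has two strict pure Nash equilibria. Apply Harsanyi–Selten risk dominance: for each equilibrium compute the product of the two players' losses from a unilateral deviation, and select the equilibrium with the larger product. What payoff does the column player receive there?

7

At both I: the row player loses 7 − 1 = 6 by deviating; the column player loses 11 − 7 = 4. Product = 6·4 = 24.
At both II: the row player loses 2 − (-2) = 4 by deviating; the column player loses 7 − (-1) = 8. Product = 4·8 = 32.
32 > 24, so both II is risk-dominant. The column player's payoff there is 7.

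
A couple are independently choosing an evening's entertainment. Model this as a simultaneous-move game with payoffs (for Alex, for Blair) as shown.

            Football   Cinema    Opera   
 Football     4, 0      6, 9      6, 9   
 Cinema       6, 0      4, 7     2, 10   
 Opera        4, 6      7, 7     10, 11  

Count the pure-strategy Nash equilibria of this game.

Both Opera: Alex gets 10 (best alternative 6); Blair gets 11 (best alternative 7). Neither deviates — NE.
Both Cinema is not a NE: Alex would switch to Opera (7 > 4).
No other cell survives both best-response checks, so there is 1 pure NE.

1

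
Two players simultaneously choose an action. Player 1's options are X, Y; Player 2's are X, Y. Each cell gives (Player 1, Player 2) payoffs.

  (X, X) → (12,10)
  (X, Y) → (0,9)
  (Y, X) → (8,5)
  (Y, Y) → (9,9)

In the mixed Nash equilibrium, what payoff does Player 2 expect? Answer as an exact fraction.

Player 1 mixes with probability p on X, chosen so Player 2 is indifferent: 10p + 5(1−p) = 9p + 9(1−p) gives p = 4/5.
Player 2's expected payoff is 10·4/5 + 5·1/5 = 9.

9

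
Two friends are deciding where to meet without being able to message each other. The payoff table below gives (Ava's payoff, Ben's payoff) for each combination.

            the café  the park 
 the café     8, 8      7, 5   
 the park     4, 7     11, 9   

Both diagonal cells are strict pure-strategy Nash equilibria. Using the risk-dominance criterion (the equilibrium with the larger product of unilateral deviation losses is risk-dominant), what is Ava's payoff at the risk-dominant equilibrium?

At both the café: Ava loses 8 − 4 = 4 by deviating; Ben loses 8 − 5 = 3. Product = 4·3 = 12.
At both the park: Ava loses 11 − 7 = 4 by deviating; Ben loses 9 − 7 = 2. Product = 4·2 = 8.
12 > 8, so both the café is risk-dominant. Ava's payoff there is 8.

8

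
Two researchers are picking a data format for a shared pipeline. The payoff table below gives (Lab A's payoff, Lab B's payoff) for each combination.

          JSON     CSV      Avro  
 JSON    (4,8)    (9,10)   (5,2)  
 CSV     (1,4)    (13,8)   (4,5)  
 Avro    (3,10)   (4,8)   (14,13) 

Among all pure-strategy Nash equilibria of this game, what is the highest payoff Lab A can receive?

Both CSV is a pure NE (Lab A: 13 ≥ 9; Lab B: 8 ≥ 5). Lab A gets 13.
Both Avro is a pure NE (Lab A: 14 ≥ 5; Lab B: 13 ≥ 10). Lab A gets 14.
Every other cell has a profitable deviation for at least one player. Highest of {13, 14} is 14.

14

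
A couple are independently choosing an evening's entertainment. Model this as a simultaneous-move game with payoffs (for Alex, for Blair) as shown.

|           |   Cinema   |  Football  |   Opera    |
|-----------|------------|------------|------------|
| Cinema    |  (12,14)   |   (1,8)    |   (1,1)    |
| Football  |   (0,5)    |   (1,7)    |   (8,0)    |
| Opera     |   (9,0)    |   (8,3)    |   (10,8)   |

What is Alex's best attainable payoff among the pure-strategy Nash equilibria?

Both Cinema is a pure NE (Alex: 12 ≥ 9; Blair: 14 ≥ 8). Alex gets 12.
Both Opera is a pure NE (Alex: 10 ≥ 8; Blair: 8 ≥ 3). Alex gets 10.
Every other cell has a profitable deviation for at least one player. Highest of {12, 10} is 12.

12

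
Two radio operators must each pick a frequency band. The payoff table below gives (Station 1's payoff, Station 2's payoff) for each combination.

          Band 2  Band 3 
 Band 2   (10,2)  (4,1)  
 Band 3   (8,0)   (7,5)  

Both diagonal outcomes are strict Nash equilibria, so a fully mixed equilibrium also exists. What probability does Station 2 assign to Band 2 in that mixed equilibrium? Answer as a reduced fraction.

3/5

Station 2's mix q on Band 2 must make Station 1 indifferent between Band 2 and Band 3.
Station 1's payoff from Band 2: 10q + 4(1−q). From Band 3: 8q + 7(1−q).
Set equal: 2q = 3(1−q) → q = 3/5.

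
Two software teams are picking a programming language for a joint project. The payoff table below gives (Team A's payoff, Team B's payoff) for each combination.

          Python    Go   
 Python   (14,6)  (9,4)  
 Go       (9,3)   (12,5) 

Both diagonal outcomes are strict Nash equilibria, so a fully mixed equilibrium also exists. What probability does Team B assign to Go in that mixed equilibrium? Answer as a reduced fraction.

Team B's mix q on Python must make Team A indifferent between Python and Go.
Team A's payoff from Python: 14q + 9(1−q). From Go: 9q + 12(1−q).
Set equal: 5q = 3(1−q) → q = 3/8.
Probability on Go is 1 − 3/8 = 5/8.

5/8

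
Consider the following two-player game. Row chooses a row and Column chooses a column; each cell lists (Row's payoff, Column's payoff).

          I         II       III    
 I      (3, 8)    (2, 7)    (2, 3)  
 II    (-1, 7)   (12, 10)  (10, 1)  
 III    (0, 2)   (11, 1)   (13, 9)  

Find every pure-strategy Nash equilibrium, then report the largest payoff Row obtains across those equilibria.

Both I is a pure NE (Row: 3 ≥ 0; Column: 8 ≥ 7). Row gets 3.
Both II is a pure NE (Row: 12 ≥ 11; Column: 10 ≥ 7). Row gets 12.
Both III is a pure NE (Row: 13 ≥ 10; Column: 9 ≥ 2). Row gets 13.
Every other cell has a profitable deviation for at least one player. Highest of {3, 12, 13} is 13.

13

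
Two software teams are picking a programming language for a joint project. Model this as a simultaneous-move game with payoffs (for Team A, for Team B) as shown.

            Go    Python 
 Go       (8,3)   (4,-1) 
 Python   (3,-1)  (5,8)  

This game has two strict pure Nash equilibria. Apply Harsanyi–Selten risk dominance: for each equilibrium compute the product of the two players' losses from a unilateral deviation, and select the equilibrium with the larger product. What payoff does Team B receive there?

At both Go: Team A loses 8 − 3 = 5 by deviating; Team B loses 3 − (-1) = 4. Product = 5·4 = 20.
At both Python: Team A loses 5 − 4 = 1 by deviating; Team B loses 8 − (-1) = 9. Product = 1·9 = 9.
20 > 9, so both Go is risk-dominant. Team B's payoff there is 3.

3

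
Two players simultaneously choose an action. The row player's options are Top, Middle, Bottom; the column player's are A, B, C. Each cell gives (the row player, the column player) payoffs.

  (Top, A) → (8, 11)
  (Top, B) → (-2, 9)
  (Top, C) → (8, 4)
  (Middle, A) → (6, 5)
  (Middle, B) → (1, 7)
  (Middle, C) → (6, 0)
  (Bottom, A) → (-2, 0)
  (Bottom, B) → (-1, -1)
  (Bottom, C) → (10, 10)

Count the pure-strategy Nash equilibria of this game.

3

(Top, A): the row player gets 8 (best alternative 6); the column player gets 11 (best alternative 9). Neither deviates — NE.
(Middle, B): the row player gets 1 (best alternative -1); the column player gets 7 (best alternative 5). Neither deviates — NE.
(Bottom, C): the row player gets 10 (best alternative 8); the column player gets 10 (best alternative 0). Neither deviates — NE.
(Bottom, A) is not a NE: the row player would switch to Top (8 > -2).
No other cell survives both best-response checks, so there are 3 pure NE.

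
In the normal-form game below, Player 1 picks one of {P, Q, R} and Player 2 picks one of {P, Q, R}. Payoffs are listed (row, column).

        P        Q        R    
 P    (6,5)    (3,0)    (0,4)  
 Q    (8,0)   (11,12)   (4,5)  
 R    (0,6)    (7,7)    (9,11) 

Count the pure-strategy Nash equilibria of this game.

2

Both Q: Player 1 gets 11 (best alternative 7); Player 2 gets 12 (best alternative 5). Neither deviates — NE.
Both R: Player 1 gets 9 (best alternative 4); Player 2 gets 11 (best alternative 7). Neither deviates — NE.
Both P is not a NE: Player 1 would switch to Q (8 > 6).
No other cell survives both best-response checks, so there are 2 pure NE.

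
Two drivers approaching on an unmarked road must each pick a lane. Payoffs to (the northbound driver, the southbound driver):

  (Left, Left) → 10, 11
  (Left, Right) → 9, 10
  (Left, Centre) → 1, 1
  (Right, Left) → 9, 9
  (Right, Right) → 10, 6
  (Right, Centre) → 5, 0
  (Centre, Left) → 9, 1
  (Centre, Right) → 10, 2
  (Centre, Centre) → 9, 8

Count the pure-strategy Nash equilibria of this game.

Both Left: the northbound driver gets 10 (best alternative 9); the southbound driver gets 11 (best alternative 10). Neither deviates — NE.
Both Centre: the northbound driver gets 9 (best alternative 5); the southbound driver gets 8 (best alternative 2). Neither deviates — NE.
Both Right is not a NE: the southbound driver would switch to Left (9 > 6).
No other cell survives both best-response checks, so there are 2 pure NE.

2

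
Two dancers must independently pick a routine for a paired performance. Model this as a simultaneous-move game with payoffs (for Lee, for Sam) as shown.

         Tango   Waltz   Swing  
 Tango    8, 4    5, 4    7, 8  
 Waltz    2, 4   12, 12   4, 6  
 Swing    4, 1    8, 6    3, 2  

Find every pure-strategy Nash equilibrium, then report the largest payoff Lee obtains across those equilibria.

(Tango, Swing) is a pure NE (Lee: 7 ≥ 4; Sam: 8 ≥ 4). Lee gets 7.
Both Waltz is a pure NE (Lee: 12 ≥ 8; Sam: 12 ≥ 6). Lee gets 12.
Every other cell has a profitable deviation for at least one player. Highest of {7, 12} is 12.

12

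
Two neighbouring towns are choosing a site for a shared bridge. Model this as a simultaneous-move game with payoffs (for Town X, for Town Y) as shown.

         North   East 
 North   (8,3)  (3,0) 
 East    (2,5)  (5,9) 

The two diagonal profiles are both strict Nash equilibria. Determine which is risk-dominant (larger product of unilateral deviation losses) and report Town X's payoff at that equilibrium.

8

At both North: Town X loses 8 − 2 = 6 by deviating; Town Y loses 3 − 0 = 3. Product = 6·3 = 18.
At both East: Town X loses 5 − 3 = 2 by deviating; Town Y loses 9 − 5 = 4. Product = 2·4 = 8.
18 > 8, so both North is risk-dominant. Town X's payoff there is 8.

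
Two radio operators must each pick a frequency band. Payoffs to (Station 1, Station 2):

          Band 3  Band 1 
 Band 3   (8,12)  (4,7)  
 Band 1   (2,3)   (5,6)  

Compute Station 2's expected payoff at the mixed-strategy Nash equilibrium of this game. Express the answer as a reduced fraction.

Station 1 mixes with probability p on Band 3, chosen so Station 2 is indifferent: 12p + 3(1−p) = 7p + 6(1−p) gives p = 3/8.
Station 2's expected payoff is 12·3/8 + 3·5/8 = 51/8.

51/8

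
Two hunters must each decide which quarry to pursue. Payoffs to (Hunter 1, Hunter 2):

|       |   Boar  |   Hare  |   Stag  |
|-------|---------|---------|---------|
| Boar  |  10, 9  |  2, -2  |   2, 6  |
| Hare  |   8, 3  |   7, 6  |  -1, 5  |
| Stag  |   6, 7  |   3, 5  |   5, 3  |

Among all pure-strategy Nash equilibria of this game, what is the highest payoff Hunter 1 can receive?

10

Both Boar is a pure NE (Hunter 1: 10 ≥ 8; Hunter 2: 9 ≥ 6). Hunter 1 gets 10.
Both Hare is a pure NE (Hunter 1: 7 ≥ 3; Hunter 2: 6 ≥ 5). Hunter 1 gets 7.
Every other cell has a profitable deviation for at least one player. Highest of {10, 7} is 10.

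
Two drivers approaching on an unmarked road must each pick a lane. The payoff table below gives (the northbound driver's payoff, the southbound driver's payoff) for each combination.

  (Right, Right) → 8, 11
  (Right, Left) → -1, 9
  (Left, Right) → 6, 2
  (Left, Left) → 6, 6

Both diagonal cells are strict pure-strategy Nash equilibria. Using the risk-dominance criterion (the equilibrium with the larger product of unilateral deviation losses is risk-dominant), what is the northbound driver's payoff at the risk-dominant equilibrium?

6

At both Right: the northbound driver loses 8 − 6 = 2 by deviating; the southbound driver loses 11 − 9 = 2. Product = 2·2 = 4.
At both Left: the northbound driver loses 6 − (-1) = 7 by deviating; the southbound driver loses 6 − 2 = 4. Product = 7·4 = 28.
28 > 4, so both Left is risk-dominant. The northbound driver's payoff there is 6.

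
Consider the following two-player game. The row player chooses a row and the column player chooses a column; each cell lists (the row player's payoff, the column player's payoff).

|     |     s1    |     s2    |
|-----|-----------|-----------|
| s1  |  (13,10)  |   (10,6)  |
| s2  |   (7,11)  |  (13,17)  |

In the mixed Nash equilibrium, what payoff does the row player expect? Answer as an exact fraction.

11

The column player mixes with probability q on s1, chosen so the row player is indifferent: 13q + 10(1−q) = 7q + 13(1−q) gives q = 1/3.
The row player's expected payoff (from either row, since indifferent) is 13·1/3 + 10·2/3 = 11.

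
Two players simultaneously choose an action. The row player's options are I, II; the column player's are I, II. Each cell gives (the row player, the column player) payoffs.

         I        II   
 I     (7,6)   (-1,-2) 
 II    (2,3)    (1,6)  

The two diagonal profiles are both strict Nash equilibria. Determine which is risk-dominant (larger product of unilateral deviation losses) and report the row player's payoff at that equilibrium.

7

At both I: the row player loses 7 − 2 = 5 by deviating; the column player loses 6 − (-2) = 8. Product = 5·8 = 40.
At both II: the row player loses 1 − (-1) = 2 by deviating; the column player loses 6 − 3 = 3. Product = 2·3 = 6.
40 > 6, so both I is risk-dominant. The row player's payoff there is 7.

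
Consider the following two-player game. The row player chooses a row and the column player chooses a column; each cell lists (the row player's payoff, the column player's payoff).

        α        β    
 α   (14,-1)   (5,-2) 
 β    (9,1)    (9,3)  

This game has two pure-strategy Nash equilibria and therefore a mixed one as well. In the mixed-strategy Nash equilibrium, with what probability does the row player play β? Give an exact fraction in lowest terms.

The row player's mix p on α must make the column player indifferent between α and β.
The column player's payoff from α: (-1)p + 1(1−p). From β: (-2)p + 3(1−p).
Set equal: 1p = 2(1−p) → p = 2/3.
Probability on β is 1 − 2/3 = 1/3.

1/3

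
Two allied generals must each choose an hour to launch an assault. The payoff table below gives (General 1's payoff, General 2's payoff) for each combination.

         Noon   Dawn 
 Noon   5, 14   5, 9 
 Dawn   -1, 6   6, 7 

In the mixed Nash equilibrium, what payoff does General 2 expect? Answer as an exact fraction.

22/3

General 1 mixes with probability p on Noon, chosen so General 2 is indifferent: 14p + 6(1−p) = 9p + 7(1−p) gives p = 1/6.
General 2's expected payoff is 14·1/6 + 6·5/6 = 22/3.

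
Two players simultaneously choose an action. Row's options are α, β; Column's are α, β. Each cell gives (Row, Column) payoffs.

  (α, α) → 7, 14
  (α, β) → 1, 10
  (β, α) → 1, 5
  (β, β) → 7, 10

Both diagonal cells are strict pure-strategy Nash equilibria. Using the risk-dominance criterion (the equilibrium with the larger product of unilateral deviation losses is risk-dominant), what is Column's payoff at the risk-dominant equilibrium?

10

At both α: Row loses 7 − 1 = 6 by deviating; Column loses 14 − 10 = 4. Product = 6·4 = 24.
At both β: Row loses 7 − 1 = 6 by deviating; Column loses 10 − 5 = 5. Product = 6·5 = 30.
30 > 24, so both β is risk-dominant. Column's payoff there is 10.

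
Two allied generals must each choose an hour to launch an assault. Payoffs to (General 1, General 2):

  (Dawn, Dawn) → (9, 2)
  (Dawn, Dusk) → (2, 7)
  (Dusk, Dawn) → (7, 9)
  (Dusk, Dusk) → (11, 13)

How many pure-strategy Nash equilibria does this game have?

1

Both Dusk: General 1 gets 11 (best alternative 2); General 2 gets 13 (best alternative 9). Neither deviates — NE.
Both Dawn is not a NE: General 2 would switch to Dusk (7 > 2).
No other cell survives both best-response checks, so there is 1 pure NE.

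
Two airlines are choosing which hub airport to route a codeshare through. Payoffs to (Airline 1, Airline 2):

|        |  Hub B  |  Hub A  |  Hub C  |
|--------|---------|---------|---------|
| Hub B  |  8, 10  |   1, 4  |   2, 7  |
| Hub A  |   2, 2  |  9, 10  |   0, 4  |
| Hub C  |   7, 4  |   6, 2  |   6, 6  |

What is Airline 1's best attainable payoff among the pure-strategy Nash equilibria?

Both Hub B is a pure NE (Airline 1: 8 ≥ 7; Airline 2: 10 ≥ 7). Airline 1 gets 8.
Both Hub A is a pure NE (Airline 1: 9 ≥ 6; Airline 2: 10 ≥ 4). Airline 1 gets 9.
Both Hub C is a pure NE (Airline 1: 6 ≥ 2; Airline 2: 6 ≥ 4). Airline 1 gets 6.
Every other cell has a profitable deviation for at least one player. Highest of {8, 9, 6} is 9.

9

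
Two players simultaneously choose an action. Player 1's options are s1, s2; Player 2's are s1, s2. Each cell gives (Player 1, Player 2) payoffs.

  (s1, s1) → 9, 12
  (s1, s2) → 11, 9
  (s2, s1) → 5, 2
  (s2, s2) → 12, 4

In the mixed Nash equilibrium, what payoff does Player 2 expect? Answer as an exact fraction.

6

Player 1 mixes with probability p on s1, chosen so Player 2 is indifferent: 12p + 2(1−p) = 9p + 4(1−p) gives p = 2/5.
Player 2's expected payoff is 12·2/5 + 2·3/5 = 6.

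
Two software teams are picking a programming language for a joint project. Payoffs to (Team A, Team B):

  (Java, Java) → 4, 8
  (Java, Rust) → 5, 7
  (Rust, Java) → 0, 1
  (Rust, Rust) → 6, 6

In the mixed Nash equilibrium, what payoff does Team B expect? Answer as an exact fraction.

41/6

Team A mixes with probability p on Java, chosen so Team B is indifferent: 8p + 1(1−p) = 7p + 6(1−p) gives p = 5/6.
Team B's expected payoff is 8·5/6 + 1·1/6 = 41/6.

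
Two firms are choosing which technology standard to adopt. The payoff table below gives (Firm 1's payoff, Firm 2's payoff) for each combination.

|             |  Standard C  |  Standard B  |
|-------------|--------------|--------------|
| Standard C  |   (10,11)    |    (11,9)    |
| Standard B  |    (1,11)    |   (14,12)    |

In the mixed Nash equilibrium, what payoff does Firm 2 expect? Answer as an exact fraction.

11

Firm 1 mixes with probability p on Standard C, chosen so Firm 2 is indifferent: 11p + 11(1−p) = 9p + 12(1−p) gives p = 1/3.
Firm 2's expected payoff is 11·1/3 + 11·2/3 = 11.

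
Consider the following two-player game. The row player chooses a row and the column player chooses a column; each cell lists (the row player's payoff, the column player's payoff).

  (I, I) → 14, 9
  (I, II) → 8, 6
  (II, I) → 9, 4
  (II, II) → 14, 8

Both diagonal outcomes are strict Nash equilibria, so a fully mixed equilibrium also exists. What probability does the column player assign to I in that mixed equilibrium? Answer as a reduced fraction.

6/11

The column player's mix q on I must make the row player indifferent between I and II.
The row player's payoff from I: 14q + 8(1−q). From II: 9q + 14(1−q).
Set equal: 5q = 6(1−q) → q = 6/11.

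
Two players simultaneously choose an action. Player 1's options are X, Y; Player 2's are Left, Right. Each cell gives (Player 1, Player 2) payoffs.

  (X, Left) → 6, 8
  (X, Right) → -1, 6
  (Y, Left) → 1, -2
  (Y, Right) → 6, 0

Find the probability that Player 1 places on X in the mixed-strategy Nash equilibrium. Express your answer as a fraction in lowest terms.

Player 1's mix p on X must make Player 2 indifferent between Left and Right.
Player 2's payoff from Left: 8p + (-2)(1−p). From Right: 6p + 0(1−p).
Set equal: 2p = 2(1−p) → p = 2/4 = 1/2.

1/2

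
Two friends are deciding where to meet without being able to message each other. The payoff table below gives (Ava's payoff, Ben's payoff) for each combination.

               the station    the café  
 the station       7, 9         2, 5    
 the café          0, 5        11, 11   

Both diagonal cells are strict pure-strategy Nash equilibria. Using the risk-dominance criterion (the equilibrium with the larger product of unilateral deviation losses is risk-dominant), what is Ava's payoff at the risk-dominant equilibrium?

At both the station: Ava loses 7 − 0 = 7 by deviating; Ben loses 9 − 5 = 4. Product = 7·4 = 28.
At both the café: Ava loses 11 − 2 = 9 by deviating; Ben loses 11 − 5 = 6. Product = 9·6 = 54.
54 > 28, so both the café is risk-dominant. Ava's payoff there is 11.

11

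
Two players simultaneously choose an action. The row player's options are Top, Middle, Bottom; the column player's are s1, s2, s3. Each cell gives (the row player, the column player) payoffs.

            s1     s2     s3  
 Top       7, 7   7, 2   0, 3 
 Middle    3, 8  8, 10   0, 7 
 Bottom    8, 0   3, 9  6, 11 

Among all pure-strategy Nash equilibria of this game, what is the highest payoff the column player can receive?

11

(Middle, s2) is a pure NE (the row player: 8 ≥ 7; the column player: 10 ≥ 8). The column player gets 10.
(Bottom, s3) is a pure NE (the row player: 6 ≥ 0; the column player: 11 ≥ 9). The column player gets 11.
Every other cell has a profitable deviation for at least one player. Highest of {10, 11} is 11.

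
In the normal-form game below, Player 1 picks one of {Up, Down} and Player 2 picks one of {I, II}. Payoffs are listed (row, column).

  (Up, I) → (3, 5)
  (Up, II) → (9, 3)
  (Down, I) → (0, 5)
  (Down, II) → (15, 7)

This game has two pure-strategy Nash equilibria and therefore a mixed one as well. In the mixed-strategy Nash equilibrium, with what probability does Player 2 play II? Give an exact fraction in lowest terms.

1/3

Player 2's mix q on I must make Player 1 indifferent between Up and Down.
Player 1's payoff from Up: 3q + 9(1−q). From Down: 0q + 15(1−q).
Set equal: 3q = 6(1−q) → q = 6/9 = 2/3.
Probability on II is 1 − 2/3 = 1/3.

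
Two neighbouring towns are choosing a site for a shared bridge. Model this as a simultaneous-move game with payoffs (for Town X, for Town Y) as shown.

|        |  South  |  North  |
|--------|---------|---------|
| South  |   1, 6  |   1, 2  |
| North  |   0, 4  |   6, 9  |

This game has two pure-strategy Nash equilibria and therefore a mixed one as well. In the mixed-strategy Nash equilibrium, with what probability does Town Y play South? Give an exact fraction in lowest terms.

5/6

Town Y's mix q on South must make Town X indifferent between South and North.
Town X's payoff from South: 1q + 1(1−q). From North: 0q + 6(1−q).
Set equal: 1q = 5(1−q) → q = 5/6.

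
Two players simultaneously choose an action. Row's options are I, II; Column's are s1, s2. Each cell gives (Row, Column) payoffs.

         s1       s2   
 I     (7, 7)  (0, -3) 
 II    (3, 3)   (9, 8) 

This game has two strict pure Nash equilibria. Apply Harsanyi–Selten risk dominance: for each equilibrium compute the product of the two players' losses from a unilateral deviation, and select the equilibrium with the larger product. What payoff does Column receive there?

8

At (I, s1): Row loses 7 − 3 = 4 by deviating; Column loses 7 − (-3) = 10. Product = 4·10 = 40.
At (II, s2): Row loses 9 − 0 = 9 by deviating; Column loses 8 − 3 = 5. Product = 9·5 = 45.
45 > 40, so (II, s2) is risk-dominant. Column's payoff there is 8.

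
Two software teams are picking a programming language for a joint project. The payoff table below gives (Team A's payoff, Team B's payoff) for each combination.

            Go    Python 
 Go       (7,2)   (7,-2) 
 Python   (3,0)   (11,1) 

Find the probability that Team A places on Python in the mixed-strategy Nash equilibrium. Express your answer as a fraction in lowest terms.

Team A's mix p on Go must make Team B indifferent between Go and Python.
Team B's payoff from Go: 2p + 0(1−p). From Python: (-2)p + 1(1−p).
Set equal: 4p = 1(1−p) → p = 1/5.
Probability on Python is 1 − 1/5 = 4/5.

4/5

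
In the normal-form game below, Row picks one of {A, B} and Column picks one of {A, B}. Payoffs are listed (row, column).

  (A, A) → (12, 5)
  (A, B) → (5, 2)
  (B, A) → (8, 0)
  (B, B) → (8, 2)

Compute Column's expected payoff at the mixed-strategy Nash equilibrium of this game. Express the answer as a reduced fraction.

Row mixes with probability p on A, chosen so Column is indifferent: 5p + 0(1−p) = 2p + 2(1−p) gives p = 2/5.
Column's expected payoff is 5·2/5 + 0·3/5 = 2.

2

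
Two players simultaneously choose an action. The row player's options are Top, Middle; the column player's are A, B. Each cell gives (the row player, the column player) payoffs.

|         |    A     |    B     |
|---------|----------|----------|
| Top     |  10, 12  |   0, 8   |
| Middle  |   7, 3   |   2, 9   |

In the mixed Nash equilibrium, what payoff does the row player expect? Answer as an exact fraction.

The column player mixes with probability q on A, chosen so the row player is indifferent: 10q + 0(1−q) = 7q + 2(1−q) gives q = 2/5.
The row player's expected payoff (from either row, since indifferent) is 10·2/5 + 0·3/5 = 4.

4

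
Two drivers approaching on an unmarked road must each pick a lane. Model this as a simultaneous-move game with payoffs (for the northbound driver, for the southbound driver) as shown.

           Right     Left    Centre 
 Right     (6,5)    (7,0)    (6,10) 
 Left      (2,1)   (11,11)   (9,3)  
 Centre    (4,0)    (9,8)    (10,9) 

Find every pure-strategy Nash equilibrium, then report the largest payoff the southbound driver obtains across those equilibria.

Both Left is a pure NE (the northbound driver: 11 ≥ 9; the southbound driver: 11 ≥ 3). The southbound driver gets 11.
Both Centre is a pure NE (the northbound driver: 10 ≥ 9; the southbound driver: 9 ≥ 8). The southbound driver gets 9.
Every other cell has a profitable deviation for at least one player. Highest of {11, 9} is 11.

11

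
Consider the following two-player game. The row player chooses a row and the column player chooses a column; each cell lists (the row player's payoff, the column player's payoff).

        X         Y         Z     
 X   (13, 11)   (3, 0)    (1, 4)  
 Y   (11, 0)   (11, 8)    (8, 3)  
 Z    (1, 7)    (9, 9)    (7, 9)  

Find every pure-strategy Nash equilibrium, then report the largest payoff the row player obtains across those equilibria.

Both X is a pure NE (the row player: 13 ≥ 11; the column player: 11 ≥ 4). The row player gets 13.
Both Y is a pure NE (the row player: 11 ≥ 9; the column player: 8 ≥ 3). The row player gets 11.
Every other cell has a profitable deviation for at least one player. Highest of {13, 11} is 13.

13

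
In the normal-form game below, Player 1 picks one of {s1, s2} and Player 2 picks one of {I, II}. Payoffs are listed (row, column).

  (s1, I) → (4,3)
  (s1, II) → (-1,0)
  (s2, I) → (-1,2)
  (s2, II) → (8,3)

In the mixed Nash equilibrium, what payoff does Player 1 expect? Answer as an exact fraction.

31/14

Player 2 mixes with probability q on I, chosen so Player 1 is indifferent: 4q + (-1)(1−q) = (-1)q + 8(1−q) gives q = 9/14.
Player 1's expected payoff (from either row, since indifferent) is 4·9/14 + (-1)·5/14 = 31/14.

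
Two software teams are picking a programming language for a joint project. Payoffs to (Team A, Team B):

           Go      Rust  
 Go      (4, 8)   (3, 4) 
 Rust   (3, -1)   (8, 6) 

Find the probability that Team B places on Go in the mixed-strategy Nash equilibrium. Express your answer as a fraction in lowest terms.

Team B's mix q on Go must make Team A indifferent between Go and Rust.
Team A's payoff from Go: 4q + 3(1−q). From Rust: 3q + 8(1−q).
Set equal: 1q = 5(1−q) → q = 5/6.

5/6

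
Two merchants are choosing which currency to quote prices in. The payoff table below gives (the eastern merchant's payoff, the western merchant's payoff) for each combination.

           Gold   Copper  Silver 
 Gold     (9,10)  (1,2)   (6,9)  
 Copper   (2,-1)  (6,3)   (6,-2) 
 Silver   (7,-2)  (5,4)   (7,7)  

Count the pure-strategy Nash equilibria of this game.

3

Both Gold: the eastern merchant gets 9 (best alternative 7); the western merchant gets 10 (best alternative 9). Neither deviates — NE.
Both Copper: the eastern merchant gets 6 (best alternative 5); the western merchant gets 3 (best alternative -1). Neither deviates — NE.
Both Silver: the eastern merchant gets 7 (best alternative 6); the western merchant gets 7 (best alternative 4). Neither deviates — NE.
(Silver, Gold) is not a NE: the eastern merchant would switch to Gold (9 > 7).
No other cell survives both best-response checks, so there are 3 pure NE.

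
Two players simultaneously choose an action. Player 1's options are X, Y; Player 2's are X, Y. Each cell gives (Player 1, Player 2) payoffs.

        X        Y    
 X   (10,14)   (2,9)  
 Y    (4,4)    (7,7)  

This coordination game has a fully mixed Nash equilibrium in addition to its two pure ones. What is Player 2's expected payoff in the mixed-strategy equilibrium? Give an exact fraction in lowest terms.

Player 1 mixes with probability p on X, chosen so Player 2 is indifferent: 14p + 4(1−p) = 9p + 7(1−p) gives p = 3/8.
Player 2's expected payoff is 14·3/8 + 4·5/8 = 31/4.

31/4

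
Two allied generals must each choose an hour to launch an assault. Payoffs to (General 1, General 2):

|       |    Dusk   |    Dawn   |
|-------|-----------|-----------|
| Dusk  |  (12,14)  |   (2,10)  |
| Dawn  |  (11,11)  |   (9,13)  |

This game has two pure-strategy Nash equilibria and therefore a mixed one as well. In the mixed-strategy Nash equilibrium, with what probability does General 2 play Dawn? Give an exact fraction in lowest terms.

1/8

General 2's mix q on Dusk must make General 1 indifferent between Dusk and Dawn.
General 1's payoff from Dusk: 12q + 2(1−q). From Dawn: 11q + 9(1−q).
Set equal: 1q = 7(1−q) → q = 7/8.
Probability on Dawn is 1 − 7/8 = 1/8.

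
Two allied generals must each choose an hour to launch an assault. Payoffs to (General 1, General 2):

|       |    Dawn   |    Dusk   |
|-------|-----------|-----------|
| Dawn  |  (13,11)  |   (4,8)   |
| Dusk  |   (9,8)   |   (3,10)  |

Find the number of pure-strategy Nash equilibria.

Both Dawn: General 1 gets 13 (best alternative 9); General 2 gets 11 (best alternative 8). Neither deviates — NE.
Both Dusk is not a NE: General 1 would switch to Dawn (4 > 3).
No other cell survives both best-response checks, so there is 1 pure NE.

1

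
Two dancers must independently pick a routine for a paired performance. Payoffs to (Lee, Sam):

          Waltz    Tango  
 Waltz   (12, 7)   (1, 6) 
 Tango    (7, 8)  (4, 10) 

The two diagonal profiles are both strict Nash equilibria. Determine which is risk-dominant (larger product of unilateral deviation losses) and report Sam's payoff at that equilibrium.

10

At both Waltz: Lee loses 12 − 7 = 5 by deviating; Sam loses 7 − 6 = 1. Product = 5·1 = 5.
At both Tango: Lee loses 4 − 1 = 3 by deviating; Sam loses 10 − 8 = 2. Product = 3·2 = 6.
6 > 5, so both Tango is risk-dominant. Sam's payoff there is 10.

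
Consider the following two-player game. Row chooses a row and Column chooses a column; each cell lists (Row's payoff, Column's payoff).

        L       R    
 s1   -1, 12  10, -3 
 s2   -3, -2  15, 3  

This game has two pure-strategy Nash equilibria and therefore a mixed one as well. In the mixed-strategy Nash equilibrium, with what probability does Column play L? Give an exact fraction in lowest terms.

5/7

Column's mix q on L must make Row indifferent between s1 and s2.
Row's payoff from s1: (-1)q + 10(1−q). From s2: (-3)q + 15(1−q).
Set equal: 2q = 5(1−q) → q = 5/7.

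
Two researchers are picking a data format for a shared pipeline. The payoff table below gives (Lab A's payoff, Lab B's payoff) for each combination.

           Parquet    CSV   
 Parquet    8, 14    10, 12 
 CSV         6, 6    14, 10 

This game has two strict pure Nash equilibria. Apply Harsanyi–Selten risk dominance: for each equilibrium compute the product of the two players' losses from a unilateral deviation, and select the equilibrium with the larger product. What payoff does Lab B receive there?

10

At both Parquet: Lab A loses 8 − 6 = 2 by deviating; Lab B loses 14 − 12 = 2. Product = 2·2 = 4.
At both CSV: Lab A loses 14 − 10 = 4 by deviating; Lab B loses 10 − 6 = 4. Product = 4·4 = 16.
16 > 4, so both CSV is risk-dominant. Lab B's payoff there is 10.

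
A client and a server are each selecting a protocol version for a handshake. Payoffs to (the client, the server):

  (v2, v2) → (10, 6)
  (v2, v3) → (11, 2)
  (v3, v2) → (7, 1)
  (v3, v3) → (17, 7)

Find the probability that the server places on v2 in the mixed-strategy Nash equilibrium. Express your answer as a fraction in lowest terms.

The server's mix q on v2 must make the client indifferent between v2 and v3.
The client's payoff from v2: 10q + 11(1−q). From v3: 7q + 17(1−q).
Set equal: 3q = 6(1−q) → q = 6/9 = 2/3.

2/3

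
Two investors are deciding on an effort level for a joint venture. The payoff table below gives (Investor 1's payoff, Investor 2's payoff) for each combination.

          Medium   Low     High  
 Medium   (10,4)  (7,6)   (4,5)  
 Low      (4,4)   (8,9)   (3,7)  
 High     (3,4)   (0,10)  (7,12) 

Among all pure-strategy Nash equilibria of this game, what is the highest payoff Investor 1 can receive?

Both Low is a pure NE (Investor 1: 8 ≥ 7; Investor 2: 9 ≥ 7). Investor 1 gets 8.
Both High is a pure NE (Investor 1: 7 ≥ 4; Investor 2: 12 ≥ 10). Investor 1 gets 7.
Every other cell has a profitable deviation for at least one player. Highest of {8, 7} is 8.

8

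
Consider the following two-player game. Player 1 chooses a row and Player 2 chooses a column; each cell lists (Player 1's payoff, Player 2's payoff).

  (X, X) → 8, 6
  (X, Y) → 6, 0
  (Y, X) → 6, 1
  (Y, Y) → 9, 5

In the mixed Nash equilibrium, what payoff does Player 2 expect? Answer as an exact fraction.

3

Player 1 mixes with probability p on X, chosen so Player 2 is indifferent: 6p + 1(1−p) = 0p + 5(1−p) gives p = 2/5.
Player 2's expected payoff is 6·2/5 + 1·3/5 = 3.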